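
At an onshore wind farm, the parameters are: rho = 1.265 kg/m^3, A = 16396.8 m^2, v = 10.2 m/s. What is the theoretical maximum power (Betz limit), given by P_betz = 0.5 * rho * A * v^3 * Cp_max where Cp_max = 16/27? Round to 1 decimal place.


The Betz coefficient Cp_max = 16/27 = 0.5926
v^3 = 10.2^3 = 1061.208
P_betz = 0.5 * rho * A * v^3 * Cp_max
P_betz = 0.5 * 1.265 * 16396.8 * 1061.208 * 0.5926
P_betz = 6521933.5 W

6521933.5


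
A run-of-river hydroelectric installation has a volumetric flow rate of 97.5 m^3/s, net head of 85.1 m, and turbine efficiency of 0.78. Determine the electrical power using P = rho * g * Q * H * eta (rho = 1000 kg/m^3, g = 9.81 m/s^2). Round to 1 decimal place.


Apply the hydropower formula P = rho * g * Q * H * eta
rho * g = 1000 * 9.81 = 9810.0
P = 9810.0 * 97.5 * 85.1 * 0.78
P = 63488897.6 W

63488897.6


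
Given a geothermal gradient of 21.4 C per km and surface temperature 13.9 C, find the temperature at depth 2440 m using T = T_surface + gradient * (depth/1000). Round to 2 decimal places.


Convert depth to km: 2440 / 1000 = 2.44 km
Temperature increase = gradient * depth_km = 21.4 * 2.44 = 52.22 C
Temperature at depth = T_surface + delta_T = 13.9 + 52.22
T = 66.12 C

66.12


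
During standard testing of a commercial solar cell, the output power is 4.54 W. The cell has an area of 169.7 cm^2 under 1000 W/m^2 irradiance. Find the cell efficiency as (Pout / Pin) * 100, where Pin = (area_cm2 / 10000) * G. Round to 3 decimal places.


First compute the input power:
  Pin = area_cm2 / 10000 * G = 169.7 / 10000 * 1000 = 16.97 W
Then compute efficiency:
  Efficiency = (Pout / Pin) * 100 = (4.54 / 16.97) * 100
  Efficiency = 26.753%

26.753


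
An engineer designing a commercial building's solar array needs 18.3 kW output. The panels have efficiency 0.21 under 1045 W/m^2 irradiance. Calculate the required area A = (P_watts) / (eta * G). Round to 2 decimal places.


Convert target power to watts: P = 18.3 * 1000 = 18300.0 W
Compute denominator: eta * G = 0.21 * 1045 = 219.45
Required area A = P / (eta * G) = 18300.0 / 219.45
A = 83.39 m^2

83.39


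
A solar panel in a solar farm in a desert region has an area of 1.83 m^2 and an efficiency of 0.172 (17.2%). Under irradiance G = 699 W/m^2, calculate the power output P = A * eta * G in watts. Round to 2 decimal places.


Use the solar power formula P = A * eta * G.
Given: A = 1.83 m^2, eta = 0.172, G = 699 W/m^2
P = 1.83 * 0.172 * 699
P = 220.02 W

220.02


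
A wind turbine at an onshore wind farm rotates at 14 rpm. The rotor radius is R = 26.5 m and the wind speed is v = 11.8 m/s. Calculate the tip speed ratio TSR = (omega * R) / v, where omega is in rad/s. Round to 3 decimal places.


Convert rotational speed to rad/s:
  omega = 14 * 2 * pi / 60 = 1.4661 rad/s
Compute tip speed:
  v_tip = omega * R = 1.4661 * 26.5 = 38.851 m/s
Tip speed ratio:
  TSR = v_tip / v_wind = 38.851 / 11.8 = 3.292

3.292


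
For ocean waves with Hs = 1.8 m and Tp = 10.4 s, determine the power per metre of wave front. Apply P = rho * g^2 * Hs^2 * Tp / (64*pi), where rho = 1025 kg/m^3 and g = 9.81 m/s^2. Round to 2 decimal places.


Apply wave power formula:
  g^2 = 9.81^2 = 96.2361
  Hs^2 = 1.8^2 = 3.24
  Numerator = rho * g^2 * Hs^2 * Tp = 1025 * 96.2361 * 3.24 * 10.4 = 3323840.92
  Denominator = 64 * pi = 201.0619
  P = 3323840.92 / 201.0619 = 16531.43 W/m

16531.43


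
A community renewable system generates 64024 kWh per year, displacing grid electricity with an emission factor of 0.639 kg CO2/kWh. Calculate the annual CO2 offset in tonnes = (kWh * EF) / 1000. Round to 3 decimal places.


CO2 offset in kg = generation * emission_factor
CO2 offset = 64024 * 0.639 = 40911.34 kg
Convert to tonnes:
  CO2 offset = 40911.34 / 1000 = 40.911 tonnes

40.911


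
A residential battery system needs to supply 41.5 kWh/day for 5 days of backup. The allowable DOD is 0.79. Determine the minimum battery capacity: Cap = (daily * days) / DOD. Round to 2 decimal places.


Total energy needed = daily * days = 41.5 * 5 = 207.5 kWh
Account for depth of discharge:
  Cap = total_energy / DOD = 207.5 / 0.79
  Cap = 262.66 kWh

262.66


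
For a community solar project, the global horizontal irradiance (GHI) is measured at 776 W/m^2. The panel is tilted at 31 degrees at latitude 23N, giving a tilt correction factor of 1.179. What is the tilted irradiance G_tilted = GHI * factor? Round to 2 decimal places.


Identify the given values:
  GHI = 776 W/m^2, tilt correction factor = 1.179
Apply the formula G_tilted = GHI * factor:
  G_tilted = 776 * 1.179
  G_tilted = 914.90 W/m^2

914.90


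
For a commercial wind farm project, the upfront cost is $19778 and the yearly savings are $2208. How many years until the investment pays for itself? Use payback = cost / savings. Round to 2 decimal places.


Simple payback period = initial cost / annual savings
Payback = 19778 / 2208
Payback = 8.96 years

8.96


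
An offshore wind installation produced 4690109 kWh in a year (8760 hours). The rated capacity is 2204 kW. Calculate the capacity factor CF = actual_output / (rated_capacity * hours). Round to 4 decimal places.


Capacity factor = actual output / maximum possible output
Maximum possible = rated * hours = 2204 * 8760 = 19307040 kWh
CF = 4690109 / 19307040
CF = 0.2429

0.2429


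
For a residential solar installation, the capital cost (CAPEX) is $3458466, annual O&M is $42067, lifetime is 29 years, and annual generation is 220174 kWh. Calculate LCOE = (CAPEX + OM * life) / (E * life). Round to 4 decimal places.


Total cost = CAPEX + OM * lifetime = 3458466 + 42067 * 29 = 3458466 + 1219943 = 4678409
Total generation = annual * lifetime = 220174 * 29 = 6385046 kWh
LCOE = 4678409 / 6385046
LCOE = 0.7327 $/kWh

0.7327


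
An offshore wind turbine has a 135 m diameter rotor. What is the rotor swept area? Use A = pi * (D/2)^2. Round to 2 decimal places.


Compute the rotor radius:
  r = D / 2 = 135 / 2 = 67.5 m
Calculate swept area:
  A = pi * r^2 = pi * 67.5^2
  A = 14313.88 m^2

14313.88


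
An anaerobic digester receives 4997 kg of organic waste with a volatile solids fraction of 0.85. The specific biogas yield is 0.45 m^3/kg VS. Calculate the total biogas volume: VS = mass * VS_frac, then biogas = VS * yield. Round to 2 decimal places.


Compute volatile solids:
  VS = mass * VS_fraction = 4997 * 0.85 = 4247.45 kg
Calculate biogas volume:
  Biogas = VS * specific_yield = 4247.45 * 0.45
  Biogas = 1911.35 m^3

1911.35


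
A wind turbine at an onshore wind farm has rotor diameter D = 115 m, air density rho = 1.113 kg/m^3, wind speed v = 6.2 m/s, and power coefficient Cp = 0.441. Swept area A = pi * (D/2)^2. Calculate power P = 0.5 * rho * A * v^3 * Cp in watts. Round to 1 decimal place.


Step 1 -- Compute swept area:
  A = pi * (D/2)^2 = pi * (115/2)^2 = 10386.89 m^2
Step 2 -- Apply wind power equation:
  P = 0.5 * rho * A * v^3 * Cp
  v^3 = 6.2^3 = 238.328
  P = 0.5 * 1.113 * 10386.89 * 238.328 * 0.441
  P = 607525.3 W

607525.3


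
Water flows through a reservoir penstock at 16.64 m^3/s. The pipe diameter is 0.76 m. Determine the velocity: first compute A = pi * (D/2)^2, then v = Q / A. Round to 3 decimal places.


Compute pipe cross-sectional area:
  A = pi * (D/2)^2 = pi * (0.76/2)^2 = 0.4536 m^2
Calculate velocity:
  v = Q / A = 16.64 / 0.4536
  v = 36.681 m/s

36.681


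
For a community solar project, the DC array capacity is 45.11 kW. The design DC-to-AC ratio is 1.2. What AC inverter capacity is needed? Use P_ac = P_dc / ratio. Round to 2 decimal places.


The inverter AC capacity is determined by the DC/AC ratio.
Given: P_dc = 45.11 kW, DC/AC ratio = 1.2
P_ac = P_dc / ratio = 45.11 / 1.2
P_ac = 37.59 kW

37.59


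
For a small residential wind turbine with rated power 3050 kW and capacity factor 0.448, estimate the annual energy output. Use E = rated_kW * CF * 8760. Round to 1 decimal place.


Annual energy = rated_kW * capacity_factor * hours_per_year
Given: P_rated = 3050 kW, CF = 0.448, hours = 8760
E = 3050 * 0.448 * 8760
E = 11969664.0 kWh

11969664.0


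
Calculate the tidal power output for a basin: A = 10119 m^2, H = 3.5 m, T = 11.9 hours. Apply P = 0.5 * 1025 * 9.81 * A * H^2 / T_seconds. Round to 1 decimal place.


Convert period to seconds: T = 11.9 * 3600 = 42840.0 s
H^2 = 3.5^2 = 12.25
P = 0.5 * rho * g * A * H^2 / T
P = 0.5 * 1025 * 9.81 * 10119 * 12.25 / 42840.0
P = 14547.5 W

14547.5


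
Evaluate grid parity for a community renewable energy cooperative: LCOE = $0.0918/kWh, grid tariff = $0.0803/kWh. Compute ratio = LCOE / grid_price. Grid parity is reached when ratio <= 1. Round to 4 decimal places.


Compare LCOE to grid price:
  LCOE = $0.0918/kWh, Grid price = $0.0803/kWh
  Ratio = LCOE / grid_price = 0.0918 / 0.0803 = 1.1432
  Grid parity achieved (ratio <= 1)? no

1.1432


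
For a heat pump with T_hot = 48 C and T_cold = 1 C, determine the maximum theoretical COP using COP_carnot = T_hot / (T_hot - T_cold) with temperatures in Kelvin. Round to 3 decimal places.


Convert to Kelvin:
  T_hot = 48 + 273.15 = 321.15 K
  T_cold = 1 + 273.15 = 274.15 K
Apply Carnot COP formula:
  COP = T_hot_K / (T_hot_K - T_cold_K) = 321.15 / 47.0
  COP = 6.833

6.833


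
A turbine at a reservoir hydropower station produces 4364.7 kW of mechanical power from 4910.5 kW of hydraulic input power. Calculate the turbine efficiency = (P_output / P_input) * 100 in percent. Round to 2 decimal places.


Turbine efficiency = (output power / input power) * 100
eta = (4364.7 / 4910.5) * 100
eta = 88.89%

88.89


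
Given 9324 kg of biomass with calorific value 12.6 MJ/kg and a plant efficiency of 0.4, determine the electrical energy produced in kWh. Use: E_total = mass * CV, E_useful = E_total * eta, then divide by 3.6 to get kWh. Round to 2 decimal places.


Total energy = mass * CV = 9324 * 12.6 = 117482.4 MJ
Useful energy = total * eta = 117482.4 * 0.4 = 46992.96 MJ
Convert to kWh: 46992.96 / 3.6
Useful energy = 13053.60 kWh

13053.60


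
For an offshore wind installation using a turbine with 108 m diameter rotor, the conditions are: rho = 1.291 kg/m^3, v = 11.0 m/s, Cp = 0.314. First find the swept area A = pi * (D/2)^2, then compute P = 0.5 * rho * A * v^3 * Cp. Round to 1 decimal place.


Step 1 -- Compute swept area:
  A = pi * (D/2)^2 = pi * (108/2)^2 = 9160.88 m^2
Step 2 -- Apply wind power equation:
  P = 0.5 * rho * A * v^3 * Cp
  v^3 = 11.0^3 = 1331.0
  P = 0.5 * 1.291 * 9160.88 * 1331.0 * 0.314
  P = 2471390.3 W

2471390.3


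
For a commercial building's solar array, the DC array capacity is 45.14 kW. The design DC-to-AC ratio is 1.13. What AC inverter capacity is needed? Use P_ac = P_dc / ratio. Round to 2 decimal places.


The inverter AC capacity is determined by the DC/AC ratio.
Given: P_dc = 45.14 kW, DC/AC ratio = 1.13
P_ac = P_dc / ratio = 45.14 / 1.13
P_ac = 39.95 kW

39.95


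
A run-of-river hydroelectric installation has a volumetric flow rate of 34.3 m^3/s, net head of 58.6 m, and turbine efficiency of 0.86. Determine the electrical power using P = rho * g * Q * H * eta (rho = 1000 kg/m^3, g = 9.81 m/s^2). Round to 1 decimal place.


Apply the hydropower formula P = rho * g * Q * H * eta
rho * g = 1000 * 9.81 = 9810.0
P = 9810.0 * 34.3 * 58.6 * 0.86
P = 16957397.3 W

16957397.3


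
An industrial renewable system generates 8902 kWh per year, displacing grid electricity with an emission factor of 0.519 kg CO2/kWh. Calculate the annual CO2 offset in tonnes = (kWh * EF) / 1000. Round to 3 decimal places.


CO2 offset in kg = generation * emission_factor
CO2 offset = 8902 * 0.519 = 4620.14 kg
Convert to tonnes:
  CO2 offset = 4620.14 / 1000 = 4.620 tonnes

4.620


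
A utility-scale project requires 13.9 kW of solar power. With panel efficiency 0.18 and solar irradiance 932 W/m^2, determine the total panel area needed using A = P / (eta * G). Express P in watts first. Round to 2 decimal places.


Convert target power to watts: P = 13.9 * 1000 = 13900.0 W
Compute denominator: eta * G = 0.18 * 932 = 167.76
Required area A = P / (eta * G) = 13900.0 / 167.76
A = 82.86 m^2

82.86


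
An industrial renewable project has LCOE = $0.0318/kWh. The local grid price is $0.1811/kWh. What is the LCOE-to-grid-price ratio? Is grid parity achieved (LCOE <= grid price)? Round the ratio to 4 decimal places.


Compare LCOE to grid price:
  LCOE = $0.0318/kWh, Grid price = $0.1811/kWh
  Ratio = LCOE / grid_price = 0.0318 / 0.1811 = 0.1756
  Grid parity achieved (ratio <= 1)? yes

0.1756


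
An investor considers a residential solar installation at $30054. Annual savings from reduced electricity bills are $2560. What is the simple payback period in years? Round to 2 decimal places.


Simple payback period = initial cost / annual savings
Payback = 30054 / 2560
Payback = 11.74 years

11.74


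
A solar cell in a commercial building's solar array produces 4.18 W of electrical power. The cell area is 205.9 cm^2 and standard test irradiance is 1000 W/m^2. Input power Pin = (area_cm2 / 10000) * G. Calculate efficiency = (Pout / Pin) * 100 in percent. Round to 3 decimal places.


First compute the input power:
  Pin = area_cm2 / 10000 * G = 205.9 / 10000 * 1000 = 20.59 W
Then compute efficiency:
  Efficiency = (Pout / Pin) * 100 = (4.18 / 20.59) * 100
  Efficiency = 20.301%

20.301


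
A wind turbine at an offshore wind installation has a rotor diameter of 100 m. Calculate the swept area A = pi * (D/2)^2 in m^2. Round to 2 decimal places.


Compute the rotor radius:
  r = D / 2 = 100 / 2 = 50.0 m
Calculate swept area:
  A = pi * r^2 = pi * 50.0^2
  A = 7853.98 m^2

7853.98


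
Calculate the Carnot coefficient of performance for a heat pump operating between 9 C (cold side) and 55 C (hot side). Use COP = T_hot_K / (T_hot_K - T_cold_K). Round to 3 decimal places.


Convert to Kelvin:
  T_hot = 55 + 273.15 = 328.15 K
  T_cold = 9 + 273.15 = 282.15 K
Apply Carnot COP formula:
  COP = T_hot_K / (T_hot_K - T_cold_K) = 328.15 / 46.0
  COP = 7.134

7.134


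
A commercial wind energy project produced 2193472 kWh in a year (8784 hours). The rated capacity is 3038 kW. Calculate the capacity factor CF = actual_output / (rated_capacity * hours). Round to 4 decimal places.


Capacity factor = actual output / maximum possible output
Maximum possible = rated * hours = 3038 * 8784 = 26685792 kWh
CF = 2193472 / 26685792
CF = 0.0822

0.0822


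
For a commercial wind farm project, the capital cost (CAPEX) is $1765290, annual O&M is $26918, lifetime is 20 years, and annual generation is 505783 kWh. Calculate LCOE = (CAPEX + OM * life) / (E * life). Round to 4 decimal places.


Total cost = CAPEX + OM * lifetime = 1765290 + 26918 * 20 = 1765290 + 538360 = 2303650
Total generation = annual * lifetime = 505783 * 20 = 10115660 kWh
LCOE = 2303650 / 10115660
LCOE = 0.2277 $/kWh

0.2277


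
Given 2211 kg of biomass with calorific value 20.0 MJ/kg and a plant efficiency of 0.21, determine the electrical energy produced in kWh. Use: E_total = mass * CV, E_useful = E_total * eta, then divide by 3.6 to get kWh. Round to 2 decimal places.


Total energy = mass * CV = 2211 * 20.0 = 44220.0 MJ
Useful energy = total * eta = 44220.0 * 0.21 = 9286.2 MJ
Convert to kWh: 9286.2 / 3.6
Useful energy = 2579.50 kWh

2579.50


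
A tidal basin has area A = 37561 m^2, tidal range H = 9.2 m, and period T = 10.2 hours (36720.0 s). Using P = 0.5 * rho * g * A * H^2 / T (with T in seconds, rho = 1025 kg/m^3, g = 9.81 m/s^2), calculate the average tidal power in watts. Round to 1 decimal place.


Convert period to seconds: T = 10.2 * 3600 = 36720.0 s
H^2 = 9.2^2 = 84.64
P = 0.5 * rho * g * A * H^2 / T
P = 0.5 * 1025 * 9.81 * 37561 * 84.64 / 36720.0
P = 435284.3 W

435284.3


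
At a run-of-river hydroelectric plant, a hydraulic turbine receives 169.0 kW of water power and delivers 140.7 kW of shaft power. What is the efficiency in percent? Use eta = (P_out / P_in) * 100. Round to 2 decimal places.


Turbine efficiency = (output power / input power) * 100
eta = (140.7 / 169.0) * 100
eta = 83.25%

83.25


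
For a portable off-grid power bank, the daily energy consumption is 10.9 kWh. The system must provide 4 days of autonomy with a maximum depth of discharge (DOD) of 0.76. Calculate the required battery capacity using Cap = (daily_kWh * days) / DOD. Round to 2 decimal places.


Total energy needed = daily * days = 10.9 * 4 = 43.6 kWh
Account for depth of discharge:
  Cap = total_energy / DOD = 43.6 / 0.76
  Cap = 57.37 kWh

57.37


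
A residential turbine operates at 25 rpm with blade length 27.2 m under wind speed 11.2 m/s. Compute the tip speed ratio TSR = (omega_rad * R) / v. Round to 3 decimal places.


Convert rotational speed to rad/s:
  omega = 25 * 2 * pi / 60 = 2.618 rad/s
Compute tip speed:
  v_tip = omega * R = 2.618 * 27.2 = 71.209 m/s
Tip speed ratio:
  TSR = v_tip / v_wind = 71.209 / 11.2 = 6.358

6.358


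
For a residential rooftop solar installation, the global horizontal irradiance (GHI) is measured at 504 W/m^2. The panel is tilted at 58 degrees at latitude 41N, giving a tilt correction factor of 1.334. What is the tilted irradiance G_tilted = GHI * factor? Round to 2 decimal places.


Identify the given values:
  GHI = 504 W/m^2, tilt correction factor = 1.334
Apply the formula G_tilted = GHI * factor:
  G_tilted = 504 * 1.334
  G_tilted = 672.34 W/m^2

672.34


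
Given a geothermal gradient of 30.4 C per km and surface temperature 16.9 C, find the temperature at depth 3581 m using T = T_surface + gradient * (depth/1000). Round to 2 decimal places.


Convert depth to km: 3581 / 1000 = 3.581 km
Temperature increase = gradient * depth_km = 30.4 * 3.581 = 108.86 C
Temperature at depth = T_surface + delta_T = 16.9 + 108.86
T = 125.76 C

125.76


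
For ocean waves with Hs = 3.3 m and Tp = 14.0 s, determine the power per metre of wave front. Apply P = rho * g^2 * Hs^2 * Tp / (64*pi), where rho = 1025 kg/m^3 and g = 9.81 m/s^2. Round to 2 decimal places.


Apply wave power formula:
  g^2 = 9.81^2 = 96.2361
  Hs^2 = 3.3^2 = 10.89
  Numerator = rho * g^2 * Hs^2 * Tp = 1025 * 96.2361 * 10.89 * 14.0 = 15038959.7
  Denominator = 64 * pi = 201.0619
  P = 15038959.7 / 201.0619 = 74797.65 W/m

74797.65


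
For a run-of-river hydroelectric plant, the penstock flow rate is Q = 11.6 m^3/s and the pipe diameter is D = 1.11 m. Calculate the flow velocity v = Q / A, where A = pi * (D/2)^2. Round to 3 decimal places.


Compute pipe cross-sectional area:
  A = pi * (D/2)^2 = pi * (1.11/2)^2 = 0.9677 m^2
Calculate velocity:
  v = Q / A = 11.6 / 0.9677
  v = 11.987 m/s

11.987


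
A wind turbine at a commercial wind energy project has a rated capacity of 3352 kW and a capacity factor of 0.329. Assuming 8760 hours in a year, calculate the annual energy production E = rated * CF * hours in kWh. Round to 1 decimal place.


Annual energy = rated_kW * capacity_factor * hours_per_year
Given: P_rated = 3352 kW, CF = 0.329, hours = 8760
E = 3352 * 0.329 * 8760
E = 9660598.1 kWh

9660598.1


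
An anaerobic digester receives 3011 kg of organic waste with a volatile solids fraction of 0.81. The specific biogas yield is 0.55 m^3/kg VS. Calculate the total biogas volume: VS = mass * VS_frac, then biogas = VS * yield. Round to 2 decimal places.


Compute volatile solids:
  VS = mass * VS_fraction = 3011 * 0.81 = 2438.91 kg
Calculate biogas volume:
  Biogas = VS * specific_yield = 2438.91 * 0.55
  Biogas = 1341.40 m^3

1341.40


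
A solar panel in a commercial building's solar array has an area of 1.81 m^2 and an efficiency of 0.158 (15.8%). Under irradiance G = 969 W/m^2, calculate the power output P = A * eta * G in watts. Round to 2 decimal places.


Use the solar power formula P = A * eta * G.
Given: A = 1.81 m^2, eta = 0.158, G = 969 W/m^2
P = 1.81 * 0.158 * 969
P = 277.11 W

277.11


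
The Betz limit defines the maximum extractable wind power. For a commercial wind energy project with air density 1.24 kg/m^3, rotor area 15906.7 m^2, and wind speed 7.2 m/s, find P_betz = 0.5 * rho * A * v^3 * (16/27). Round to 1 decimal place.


The Betz coefficient Cp_max = 16/27 = 0.5926
v^3 = 7.2^3 = 373.248
P_betz = 0.5 * rho * A * v^3 * Cp_max
P_betz = 0.5 * 1.24 * 15906.7 * 373.248 * 0.5926
P_betz = 2181350.7 W

2181350.7


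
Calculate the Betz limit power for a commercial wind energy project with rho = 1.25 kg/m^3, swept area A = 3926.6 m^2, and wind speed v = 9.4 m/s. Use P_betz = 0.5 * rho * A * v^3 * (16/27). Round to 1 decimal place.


The Betz coefficient Cp_max = 16/27 = 0.5926
v^3 = 9.4^3 = 830.584
P_betz = 0.5 * rho * A * v^3 * Cp_max
P_betz = 0.5 * 1.25 * 3926.6 * 830.584 * 0.5926
P_betz = 1207915.2 W

1207915.2


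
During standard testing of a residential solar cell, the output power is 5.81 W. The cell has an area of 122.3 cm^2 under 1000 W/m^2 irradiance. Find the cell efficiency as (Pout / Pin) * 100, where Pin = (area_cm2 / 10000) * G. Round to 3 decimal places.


First compute the input power:
  Pin = area_cm2 / 10000 * G = 122.3 / 10000 * 1000 = 12.23 W
Then compute efficiency:
  Efficiency = (Pout / Pin) * 100 = (5.81 / 12.23) * 100
  Efficiency = 47.506%

47.506


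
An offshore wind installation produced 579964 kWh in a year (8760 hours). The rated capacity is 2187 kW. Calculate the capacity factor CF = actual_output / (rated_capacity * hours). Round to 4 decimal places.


Capacity factor = actual output / maximum possible output
Maximum possible = rated * hours = 2187 * 8760 = 19158120 kWh
CF = 579964 / 19158120
CF = 0.0303

0.0303


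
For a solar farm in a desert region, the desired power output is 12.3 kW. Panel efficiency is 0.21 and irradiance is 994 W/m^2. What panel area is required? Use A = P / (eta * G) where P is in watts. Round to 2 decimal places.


Convert target power to watts: P = 12.3 * 1000 = 12300.0 W
Compute denominator: eta * G = 0.21 * 994 = 208.74
Required area A = P / (eta * G) = 12300.0 / 208.74
A = 58.92 m^2

58.92


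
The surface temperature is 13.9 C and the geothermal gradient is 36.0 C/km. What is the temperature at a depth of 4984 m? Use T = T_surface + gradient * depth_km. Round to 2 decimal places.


Convert depth to km: 4984 / 1000 = 4.984 km
Temperature increase = gradient * depth_km = 36.0 * 4.984 = 179.42 C
Temperature at depth = T_surface + delta_T = 13.9 + 179.42
T = 193.32 C

193.32


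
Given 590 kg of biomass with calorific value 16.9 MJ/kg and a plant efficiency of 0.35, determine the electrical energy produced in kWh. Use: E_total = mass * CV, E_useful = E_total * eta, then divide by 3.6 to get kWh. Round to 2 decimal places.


Total energy = mass * CV = 590 * 16.9 = 9971.0 MJ
Useful energy = total * eta = 9971.0 * 0.35 = 3489.85 MJ
Convert to kWh: 3489.85 / 3.6
Useful energy = 969.40 kWh

969.40


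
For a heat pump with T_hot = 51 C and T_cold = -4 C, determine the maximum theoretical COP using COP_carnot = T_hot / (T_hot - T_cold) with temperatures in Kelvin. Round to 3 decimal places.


Convert to Kelvin:
  T_hot = 51 + 273.15 = 324.15 K
  T_cold = -4 + 273.15 = 269.15 K
Apply Carnot COP formula:
  COP = T_hot_K / (T_hot_K - T_cold_K) = 324.15 / 55.0
  COP = 5.894

5.894


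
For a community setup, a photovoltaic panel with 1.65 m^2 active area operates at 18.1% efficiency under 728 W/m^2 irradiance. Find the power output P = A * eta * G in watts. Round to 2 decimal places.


Use the solar power formula P = A * eta * G.
Given: A = 1.65 m^2, eta = 0.181, G = 728 W/m^2
P = 1.65 * 0.181 * 728
P = 217.42 W

217.42


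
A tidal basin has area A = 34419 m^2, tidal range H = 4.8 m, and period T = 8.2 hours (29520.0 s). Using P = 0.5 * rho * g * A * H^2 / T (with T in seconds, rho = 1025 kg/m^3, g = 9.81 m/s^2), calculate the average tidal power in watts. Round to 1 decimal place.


Convert period to seconds: T = 8.2 * 3600 = 29520.0 s
H^2 = 4.8^2 = 23.04
P = 0.5 * rho * g * A * H^2 / T
P = 0.5 * 1025 * 9.81 * 34419 * 23.04 / 29520.0
P = 135060.2 W

135060.2


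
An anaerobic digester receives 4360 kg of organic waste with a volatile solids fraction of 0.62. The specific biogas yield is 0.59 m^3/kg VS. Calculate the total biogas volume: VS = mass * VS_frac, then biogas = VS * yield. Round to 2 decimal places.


Compute volatile solids:
  VS = mass * VS_fraction = 4360 * 0.62 = 2703.2 kg
Calculate biogas volume:
  Biogas = VS * specific_yield = 2703.2 * 0.59
  Biogas = 1594.89 m^3

1594.89


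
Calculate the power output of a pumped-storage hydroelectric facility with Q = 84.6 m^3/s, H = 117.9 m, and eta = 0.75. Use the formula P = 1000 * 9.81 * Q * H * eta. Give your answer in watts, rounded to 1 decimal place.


Apply the hydropower formula P = rho * g * Q * H * eta
rho * g = 1000 * 9.81 = 9810.0
P = 9810.0 * 84.6 * 117.9 * 0.75
P = 73386206.6 W

73386206.6


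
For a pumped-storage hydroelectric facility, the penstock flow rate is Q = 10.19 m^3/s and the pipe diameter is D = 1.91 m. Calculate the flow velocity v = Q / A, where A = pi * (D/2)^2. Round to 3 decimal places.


Compute pipe cross-sectional area:
  A = pi * (D/2)^2 = pi * (1.91/2)^2 = 2.8652 m^2
Calculate velocity:
  v = Q / A = 10.19 / 2.8652
  v = 3.556 m/s

3.556


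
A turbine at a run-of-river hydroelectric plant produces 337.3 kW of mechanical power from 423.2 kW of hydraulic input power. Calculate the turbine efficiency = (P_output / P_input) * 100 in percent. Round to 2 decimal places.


Turbine efficiency = (output power / input power) * 100
eta = (337.3 / 423.2) * 100
eta = 79.70%

79.70


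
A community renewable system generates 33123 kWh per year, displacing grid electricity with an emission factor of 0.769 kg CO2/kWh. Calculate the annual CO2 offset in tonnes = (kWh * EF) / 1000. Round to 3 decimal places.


CO2 offset in kg = generation * emission_factor
CO2 offset = 33123 * 0.769 = 25471.59 kg
Convert to tonnes:
  CO2 offset = 25471.59 / 1000 = 25.472 tonnes

25.472


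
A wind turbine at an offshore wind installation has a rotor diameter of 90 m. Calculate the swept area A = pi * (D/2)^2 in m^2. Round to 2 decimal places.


Compute the rotor radius:
  r = D / 2 = 90 / 2 = 45.0 m
Calculate swept area:
  A = pi * r^2 = pi * 45.0^2
  A = 6361.73 m^2

6361.73


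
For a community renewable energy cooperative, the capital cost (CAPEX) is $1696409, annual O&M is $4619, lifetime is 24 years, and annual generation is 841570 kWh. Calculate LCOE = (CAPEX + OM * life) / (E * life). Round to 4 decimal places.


Total cost = CAPEX + OM * lifetime = 1696409 + 4619 * 24 = 1696409 + 110856 = 1807265
Total generation = annual * lifetime = 841570 * 24 = 20197680 kWh
LCOE = 1807265 / 20197680
LCOE = 0.0895 $/kWh

0.0895


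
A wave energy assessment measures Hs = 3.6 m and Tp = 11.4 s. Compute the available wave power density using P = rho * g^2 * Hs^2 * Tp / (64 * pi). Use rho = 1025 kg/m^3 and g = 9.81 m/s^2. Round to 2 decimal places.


Apply wave power formula:
  g^2 = 9.81^2 = 96.2361
  Hs^2 = 3.6^2 = 12.96
  Numerator = rho * g^2 * Hs^2 * Tp = 1025 * 96.2361 * 12.96 * 11.4 = 14573764.02
  Denominator = 64 * pi = 201.0619
  P = 14573764.02 / 201.0619 = 72483.96 W/m

72483.96


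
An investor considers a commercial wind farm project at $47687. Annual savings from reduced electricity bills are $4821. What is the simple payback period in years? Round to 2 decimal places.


Simple payback period = initial cost / annual savings
Payback = 47687 / 4821
Payback = 9.89 years

9.89


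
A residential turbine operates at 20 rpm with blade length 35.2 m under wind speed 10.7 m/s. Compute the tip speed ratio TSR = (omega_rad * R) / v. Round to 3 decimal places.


Convert rotational speed to rad/s:
  omega = 20 * 2 * pi / 60 = 2.0944 rad/s
Compute tip speed:
  v_tip = omega * R = 2.0944 * 35.2 = 73.723 m/s
Tip speed ratio:
  TSR = v_tip / v_wind = 73.723 / 10.7 = 6.890

6.890


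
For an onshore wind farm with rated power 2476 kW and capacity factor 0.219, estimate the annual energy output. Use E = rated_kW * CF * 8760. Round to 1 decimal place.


Annual energy = rated_kW * capacity_factor * hours_per_year
Given: P_rated = 2476 kW, CF = 0.219, hours = 8760
E = 2476 * 0.219 * 8760
E = 4750057.4 kWh

4750057.4


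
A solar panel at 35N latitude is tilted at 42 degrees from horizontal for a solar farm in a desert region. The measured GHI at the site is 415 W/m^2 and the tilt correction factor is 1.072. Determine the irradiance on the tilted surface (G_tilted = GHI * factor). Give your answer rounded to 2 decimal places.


Identify the given values:
  GHI = 415 W/m^2, tilt correction factor = 1.072
Apply the formula G_tilted = GHI * factor:
  G_tilted = 415 * 1.072
  G_tilted = 444.88 W/m^2

444.88


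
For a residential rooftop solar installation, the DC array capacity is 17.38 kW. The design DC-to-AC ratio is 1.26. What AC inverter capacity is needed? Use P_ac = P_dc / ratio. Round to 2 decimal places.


The inverter AC capacity is determined by the DC/AC ratio.
Given: P_dc = 17.38 kW, DC/AC ratio = 1.26
P_ac = P_dc / ratio = 17.38 / 1.26
P_ac = 13.79 kW

13.79


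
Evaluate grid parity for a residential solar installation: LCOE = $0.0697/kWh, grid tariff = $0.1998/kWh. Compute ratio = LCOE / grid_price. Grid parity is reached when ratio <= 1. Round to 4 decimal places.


Compare LCOE to grid price:
  LCOE = $0.0697/kWh, Grid price = $0.1998/kWh
  Ratio = LCOE / grid_price = 0.0697 / 0.1998 = 0.3488
  Grid parity achieved (ratio <= 1)? yes

0.3488


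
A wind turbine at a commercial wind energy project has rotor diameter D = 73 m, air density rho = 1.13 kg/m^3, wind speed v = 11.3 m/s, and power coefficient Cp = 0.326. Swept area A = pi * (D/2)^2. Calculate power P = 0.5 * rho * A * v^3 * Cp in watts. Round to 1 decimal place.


Step 1 -- Compute swept area:
  A = pi * (D/2)^2 = pi * (73/2)^2 = 4185.39 m^2
Step 2 -- Apply wind power equation:
  P = 0.5 * rho * A * v^3 * Cp
  v^3 = 11.3^3 = 1442.897
  P = 0.5 * 1.13 * 4185.39 * 1442.897 * 0.326
  P = 1112338.5 W

1112338.5


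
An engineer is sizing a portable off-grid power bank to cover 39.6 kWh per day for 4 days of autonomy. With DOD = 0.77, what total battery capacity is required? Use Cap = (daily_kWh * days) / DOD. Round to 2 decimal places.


Total energy needed = daily * days = 39.6 * 4 = 158.4 kWh
Account for depth of discharge:
  Cap = total_energy / DOD = 158.4 / 0.77
  Cap = 205.71 kWh

205.71


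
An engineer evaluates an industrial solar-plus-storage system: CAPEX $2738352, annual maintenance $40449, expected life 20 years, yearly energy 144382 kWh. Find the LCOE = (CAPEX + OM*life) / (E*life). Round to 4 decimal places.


Total cost = CAPEX + OM * lifetime = 2738352 + 40449 * 20 = 2738352 + 808980 = 3547332
Total generation = annual * lifetime = 144382 * 20 = 2887640 kWh
LCOE = 3547332 / 2887640
LCOE = 1.2285 $/kWh

1.2285


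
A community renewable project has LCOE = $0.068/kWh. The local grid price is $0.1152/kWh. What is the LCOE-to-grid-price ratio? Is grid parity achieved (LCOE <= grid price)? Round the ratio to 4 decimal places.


Compare LCOE to grid price:
  LCOE = $0.068/kWh, Grid price = $0.1152/kWh
  Ratio = LCOE / grid_price = 0.068 / 0.1152 = 0.5903
  Grid parity achieved (ratio <= 1)? yes

0.5903


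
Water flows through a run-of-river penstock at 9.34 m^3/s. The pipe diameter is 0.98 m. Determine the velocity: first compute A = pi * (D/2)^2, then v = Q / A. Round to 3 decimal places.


Compute pipe cross-sectional area:
  A = pi * (D/2)^2 = pi * (0.98/2)^2 = 0.7543 m^2
Calculate velocity:
  v = Q / A = 9.34 / 0.7543
  v = 12.382 m/s

12.382


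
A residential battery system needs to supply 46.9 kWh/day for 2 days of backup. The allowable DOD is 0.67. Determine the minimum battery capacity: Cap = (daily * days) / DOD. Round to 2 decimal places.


Total energy needed = daily * days = 46.9 * 2 = 93.8 kWh
Account for depth of discharge:
  Cap = total_energy / DOD = 93.8 / 0.67
  Cap = 140.00 kWh

140.00


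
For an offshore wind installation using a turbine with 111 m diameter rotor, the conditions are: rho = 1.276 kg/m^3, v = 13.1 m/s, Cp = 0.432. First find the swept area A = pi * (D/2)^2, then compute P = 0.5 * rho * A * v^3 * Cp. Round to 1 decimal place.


Step 1 -- Compute swept area:
  A = pi * (D/2)^2 = pi * (111/2)^2 = 9676.89 m^2
Step 2 -- Apply wind power equation:
  P = 0.5 * rho * A * v^3 * Cp
  v^3 = 13.1^3 = 2248.091
  P = 0.5 * 1.276 * 9676.89 * 2248.091 * 0.432
  P = 5995896.8 W

5995896.8


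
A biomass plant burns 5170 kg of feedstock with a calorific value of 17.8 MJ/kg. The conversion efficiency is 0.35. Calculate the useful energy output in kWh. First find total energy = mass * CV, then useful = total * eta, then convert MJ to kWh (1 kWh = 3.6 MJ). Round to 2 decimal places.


Total energy = mass * CV = 5170 * 17.8 = 92026.0 MJ
Useful energy = total * eta = 92026.0 * 0.35 = 32209.1 MJ
Convert to kWh: 32209.1 / 3.6
Useful energy = 8946.97 kWh

8946.97


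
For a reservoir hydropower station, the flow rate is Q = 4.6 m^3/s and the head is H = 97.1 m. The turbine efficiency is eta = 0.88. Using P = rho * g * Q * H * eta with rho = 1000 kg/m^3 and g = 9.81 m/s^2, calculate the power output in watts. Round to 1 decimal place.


Apply the hydropower formula P = rho * g * Q * H * eta
rho * g = 1000 * 9.81 = 9810.0
P = 9810.0 * 4.6 * 97.1 * 0.88
P = 3855926.4 W

3855926.4


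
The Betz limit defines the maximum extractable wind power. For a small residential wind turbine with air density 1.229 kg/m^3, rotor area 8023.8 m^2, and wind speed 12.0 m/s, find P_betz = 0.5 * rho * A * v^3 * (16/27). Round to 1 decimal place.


The Betz coefficient Cp_max = 16/27 = 0.5926
v^3 = 12.0^3 = 1728.0
P_betz = 0.5 * rho * A * v^3 * Cp_max
P_betz = 0.5 * 1.229 * 8023.8 * 1728.0 * 0.5926
P_betz = 5048960.1 W

5048960.1


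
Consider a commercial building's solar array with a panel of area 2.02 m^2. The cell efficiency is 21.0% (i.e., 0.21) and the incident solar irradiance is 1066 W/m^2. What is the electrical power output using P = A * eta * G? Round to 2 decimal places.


Use the solar power formula P = A * eta * G.
Given: A = 2.02 m^2, eta = 0.21, G = 1066 W/m^2
P = 2.02 * 0.21 * 1066
P = 452.20 W

452.20


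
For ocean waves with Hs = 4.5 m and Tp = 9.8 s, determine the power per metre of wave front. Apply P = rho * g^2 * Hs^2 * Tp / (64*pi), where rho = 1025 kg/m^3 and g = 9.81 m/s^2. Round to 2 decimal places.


Apply wave power formula:
  g^2 = 9.81^2 = 96.2361
  Hs^2 = 4.5^2 = 20.25
  Numerator = rho * g^2 * Hs^2 * Tp = 1025 * 96.2361 * 20.25 * 9.8 = 19575505.4
  Denominator = 64 * pi = 201.0619
  P = 19575505.4 / 201.0619 = 97360.58 W/m

97360.58


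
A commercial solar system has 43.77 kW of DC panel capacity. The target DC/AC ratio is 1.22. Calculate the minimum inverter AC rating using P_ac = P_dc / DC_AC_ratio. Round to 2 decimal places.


The inverter AC capacity is determined by the DC/AC ratio.
Given: P_dc = 43.77 kW, DC/AC ratio = 1.22
P_ac = P_dc / ratio = 43.77 / 1.22
P_ac = 35.88 kW

35.88


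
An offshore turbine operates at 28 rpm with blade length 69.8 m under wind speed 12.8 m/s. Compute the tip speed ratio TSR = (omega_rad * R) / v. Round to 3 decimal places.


Convert rotational speed to rad/s:
  omega = 28 * 2 * pi / 60 = 2.9322 rad/s
Compute tip speed:
  v_tip = omega * R = 2.9322 * 69.8 = 204.664 m/s
Tip speed ratio:
  TSR = v_tip / v_wind = 204.664 / 12.8 = 15.989

15.989


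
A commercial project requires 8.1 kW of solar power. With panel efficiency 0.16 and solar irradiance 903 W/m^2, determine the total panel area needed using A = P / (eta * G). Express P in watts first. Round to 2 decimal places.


Convert target power to watts: P = 8.1 * 1000 = 8100.0 W
Compute denominator: eta * G = 0.16 * 903 = 144.48
Required area A = P / (eta * G) = 8100.0 / 144.48
A = 56.06 m^2

56.06


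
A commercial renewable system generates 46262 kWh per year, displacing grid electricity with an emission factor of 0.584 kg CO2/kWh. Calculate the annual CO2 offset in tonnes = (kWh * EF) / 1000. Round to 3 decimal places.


CO2 offset in kg = generation * emission_factor
CO2 offset = 46262 * 0.584 = 27017.01 kg
Convert to tonnes:
  CO2 offset = 27017.01 / 1000 = 27.017 tonnes

27.017


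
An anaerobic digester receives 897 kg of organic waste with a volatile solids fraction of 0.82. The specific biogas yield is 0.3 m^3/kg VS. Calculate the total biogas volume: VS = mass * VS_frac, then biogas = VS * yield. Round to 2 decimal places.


Compute volatile solids:
  VS = mass * VS_fraction = 897 * 0.82 = 735.54 kg
Calculate biogas volume:
  Biogas = VS * specific_yield = 735.54 * 0.3
  Biogas = 220.66 m^3

220.66


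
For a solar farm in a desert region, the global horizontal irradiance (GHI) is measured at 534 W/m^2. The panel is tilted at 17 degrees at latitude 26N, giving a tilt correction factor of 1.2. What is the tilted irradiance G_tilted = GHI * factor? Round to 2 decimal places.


Identify the given values:
  GHI = 534 W/m^2, tilt correction factor = 1.2
Apply the formula G_tilted = GHI * factor:
  G_tilted = 534 * 1.2
  G_tilted = 640.80 W/m^2

640.80


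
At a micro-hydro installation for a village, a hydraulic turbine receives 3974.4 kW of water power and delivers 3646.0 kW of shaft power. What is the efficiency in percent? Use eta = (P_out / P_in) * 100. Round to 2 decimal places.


Turbine efficiency = (output power / input power) * 100
eta = (3646.0 / 3974.4) * 100
eta = 91.74%

91.74


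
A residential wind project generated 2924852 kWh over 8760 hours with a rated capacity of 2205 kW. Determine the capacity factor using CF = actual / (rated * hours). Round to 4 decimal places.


Capacity factor = actual output / maximum possible output
Maximum possible = rated * hours = 2205 * 8760 = 19315800 kWh
CF = 2924852 / 19315800
CF = 0.1514

0.1514


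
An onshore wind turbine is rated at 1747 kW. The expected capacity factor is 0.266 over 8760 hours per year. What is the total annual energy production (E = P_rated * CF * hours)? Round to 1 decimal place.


Annual energy = rated_kW * capacity_factor * hours_per_year
Given: P_rated = 1747 kW, CF = 0.266, hours = 8760
E = 1747 * 0.266 * 8760
E = 4070789.5 kWh

4070789.5


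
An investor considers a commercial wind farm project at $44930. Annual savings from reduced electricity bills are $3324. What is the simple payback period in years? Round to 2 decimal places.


Simple payback period = initial cost / annual savings
Payback = 44930 / 3324
Payback = 13.52 years

13.52


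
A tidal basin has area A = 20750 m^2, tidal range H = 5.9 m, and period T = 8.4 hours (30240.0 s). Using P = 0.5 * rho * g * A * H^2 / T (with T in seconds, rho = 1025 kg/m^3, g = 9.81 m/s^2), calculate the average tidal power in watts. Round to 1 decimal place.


Convert period to seconds: T = 8.4 * 3600 = 30240.0 s
H^2 = 5.9^2 = 34.81
P = 0.5 * rho * g * A * H^2 / T
P = 0.5 * 1025 * 9.81 * 20750 * 34.81 / 30240.0
P = 120089.0 W

120089.0


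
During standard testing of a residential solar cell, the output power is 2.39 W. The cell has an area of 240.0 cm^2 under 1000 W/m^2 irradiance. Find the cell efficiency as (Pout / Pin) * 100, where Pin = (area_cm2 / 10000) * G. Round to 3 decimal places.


First compute the input power:
  Pin = area_cm2 / 10000 * G = 240.0 / 10000 * 1000 = 24.0 W
Then compute efficiency:
  Efficiency = (Pout / Pin) * 100 = (2.39 / 24.0) * 100
  Efficiency = 9.958%

9.958


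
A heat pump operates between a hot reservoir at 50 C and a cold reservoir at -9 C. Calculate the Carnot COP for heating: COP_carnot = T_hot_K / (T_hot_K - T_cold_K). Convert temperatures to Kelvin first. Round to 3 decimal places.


Convert to Kelvin:
  T_hot = 50 + 273.15 = 323.15 K
  T_cold = -9 + 273.15 = 264.15 K
Apply Carnot COP formula:
  COP = T_hot_K / (T_hot_K - T_cold_K) = 323.15 / 59.0
  COP = 5.477

5.477


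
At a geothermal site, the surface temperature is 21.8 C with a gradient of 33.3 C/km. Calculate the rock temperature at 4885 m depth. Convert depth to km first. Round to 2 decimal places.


Convert depth to km: 4885 / 1000 = 4.885 km
Temperature increase = gradient * depth_km = 33.3 * 4.885 = 162.67 C
Temperature at depth = T_surface + delta_T = 21.8 + 162.67
T = 184.47 C

184.47
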